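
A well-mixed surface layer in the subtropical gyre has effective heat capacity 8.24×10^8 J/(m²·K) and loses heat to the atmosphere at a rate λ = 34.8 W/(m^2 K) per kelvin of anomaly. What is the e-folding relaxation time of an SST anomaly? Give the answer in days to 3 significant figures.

274 days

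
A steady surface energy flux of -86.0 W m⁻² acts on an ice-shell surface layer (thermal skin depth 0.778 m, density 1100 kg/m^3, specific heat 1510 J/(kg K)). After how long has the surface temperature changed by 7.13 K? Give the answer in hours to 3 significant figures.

Areal heat capacity C = ρ c_p D = 1100 × 1510 × 0.778 = 1.29×10^6 J m⁻² K⁻¹.
Time required: Δt = C ΔT / F = 1.29×10^6 × -7.13 / -86.0 = 1.07×10^5 s.
In hours: 1.07×10^5 s / (3600 s/hour) = 29.8 hours.

29.8 hours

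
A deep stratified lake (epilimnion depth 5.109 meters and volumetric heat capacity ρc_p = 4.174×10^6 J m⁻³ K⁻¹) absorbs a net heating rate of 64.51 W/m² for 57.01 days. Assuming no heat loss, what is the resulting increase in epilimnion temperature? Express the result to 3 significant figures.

14.9 K

Areal heat capacity C = ρc_p × D = 4.174×10^6 × 5.109 = 2.13×10^7 J/(m^2 K).
Net heat input Q = F Δt = 64.51 × (57.01 days × 86400 s/day) = 3.18×10^8 J/m².
ΔT = Q / C = 3.18×10^8 / 2.13×10^7 = 14.9 K.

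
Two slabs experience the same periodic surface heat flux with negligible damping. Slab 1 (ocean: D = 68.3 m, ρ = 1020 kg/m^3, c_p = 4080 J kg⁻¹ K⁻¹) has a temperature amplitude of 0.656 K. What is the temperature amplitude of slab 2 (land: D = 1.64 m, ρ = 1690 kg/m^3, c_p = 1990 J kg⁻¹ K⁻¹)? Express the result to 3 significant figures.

C_ocean = 2.84×10^8 J/(m²·K); C_land = 5.52×10^6 J/(m²·K).
A ∝ 1/C ⇒ A_land = A_ocean × C_ocean/C_land = 0.656 × 51.5 = 33.8 K.

33.8 K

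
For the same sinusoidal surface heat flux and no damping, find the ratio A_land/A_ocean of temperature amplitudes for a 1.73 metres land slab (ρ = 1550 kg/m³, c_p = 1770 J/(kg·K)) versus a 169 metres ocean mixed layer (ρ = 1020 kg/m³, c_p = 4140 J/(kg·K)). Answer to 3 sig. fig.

150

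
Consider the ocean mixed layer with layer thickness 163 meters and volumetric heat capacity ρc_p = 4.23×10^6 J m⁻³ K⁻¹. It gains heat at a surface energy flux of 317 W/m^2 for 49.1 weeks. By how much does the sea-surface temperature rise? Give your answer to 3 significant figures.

Areal heat capacity C = ρc_p × D = 4.23×10^6 × 163 = 6.89×10^8 J/(m^2 K).
Net heat input Q = F Δt = 317 × (49.1 weeks × 6.048×10^5 s/week) = 9.41×10^9 J/m².
ΔT = Q / C = 9.41×10^9 / 6.89×10^8 = 13.7 K.

13.7 K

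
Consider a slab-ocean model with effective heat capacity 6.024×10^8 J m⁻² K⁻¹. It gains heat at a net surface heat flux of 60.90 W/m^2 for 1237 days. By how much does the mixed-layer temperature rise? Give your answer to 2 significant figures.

Areal heat capacity C = 6.024×10^8 J m⁻² K⁻¹ (given).
Net heat input Q = F Δt = 60.90 × (1237 days × 86400 s/day) = 6.51×10^9 J/m².
ΔT = Q / C = 6.51×10^9 / 6.02×10^8 = 10.8 K.

11 K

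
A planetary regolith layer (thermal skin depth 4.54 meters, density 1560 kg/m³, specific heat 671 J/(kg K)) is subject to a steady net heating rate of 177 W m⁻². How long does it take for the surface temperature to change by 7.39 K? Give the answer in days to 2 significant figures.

2.3 days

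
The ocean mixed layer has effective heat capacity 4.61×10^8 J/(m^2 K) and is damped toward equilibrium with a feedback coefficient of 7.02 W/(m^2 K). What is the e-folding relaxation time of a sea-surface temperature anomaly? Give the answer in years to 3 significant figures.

Areal heat capacity C = 4.61×10^8 J/(m^2 K) (given).
Relaxation time τ = C / λ = 4.61×10^8 / 7.02 = 6.57×10^7 s.
In years: 6.57×10^7 s / (3.156×10^7 s/year) = 2.08 years.

2.08 years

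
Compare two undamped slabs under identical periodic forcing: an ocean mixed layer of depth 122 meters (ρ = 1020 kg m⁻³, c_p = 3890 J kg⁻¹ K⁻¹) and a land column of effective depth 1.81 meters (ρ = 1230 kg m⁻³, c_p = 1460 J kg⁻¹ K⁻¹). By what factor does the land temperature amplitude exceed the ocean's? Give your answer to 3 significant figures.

C_ocean = 1020 × 3890 × 122 = 4.84×10^8 J/(m²·K).
C_land = 1230 × 1460 × 1.81 = 3.25×10^6 J/(m²·K).
Undamped amplitude ∝ 1/C, so A_land/A_ocean = C_ocean/C_land = 149.

149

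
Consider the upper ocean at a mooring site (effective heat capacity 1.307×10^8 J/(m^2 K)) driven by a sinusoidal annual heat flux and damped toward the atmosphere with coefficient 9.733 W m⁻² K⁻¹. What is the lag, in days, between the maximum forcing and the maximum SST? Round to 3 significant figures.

70.5 days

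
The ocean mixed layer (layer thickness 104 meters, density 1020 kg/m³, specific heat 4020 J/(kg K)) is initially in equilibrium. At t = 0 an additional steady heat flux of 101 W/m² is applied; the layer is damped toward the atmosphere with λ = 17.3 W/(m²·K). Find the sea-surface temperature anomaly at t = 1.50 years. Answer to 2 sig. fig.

Areal heat capacity C = ρ c_p D = 1020 × 4020 × 104 = 4.26×10^8 J/(m^2 K).
τ = C / λ = 4.26×10^8 / 17.3 = 2.46×10^7 s.
Equilibrium anomaly ΔT_eq = F / λ = 101 / 17.3 = 5.84 K.
t = 1.50 years = 4.73×10^7 s, so t/τ = 1.92.
ΔT(t) = ΔT_eq (1 − e^(−t/τ)) = 5.84 × (1 − e^−1.92) = 4.98 K.

5.0 K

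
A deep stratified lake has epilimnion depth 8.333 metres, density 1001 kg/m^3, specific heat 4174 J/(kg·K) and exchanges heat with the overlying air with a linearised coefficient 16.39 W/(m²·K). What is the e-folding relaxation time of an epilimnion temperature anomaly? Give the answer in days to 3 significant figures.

24.6 days

Areal heat capacity C = ρ c_p D = 1001 × 4174 × 8.333 = 3.48×10^7 J m⁻² K⁻¹.
Relaxation time τ = C / λ = 3.48×10^7 / 16.39 = 2.12×10^6 s.
In days: 2.12×10^6 s / (86400 s/day) = 24.6 days.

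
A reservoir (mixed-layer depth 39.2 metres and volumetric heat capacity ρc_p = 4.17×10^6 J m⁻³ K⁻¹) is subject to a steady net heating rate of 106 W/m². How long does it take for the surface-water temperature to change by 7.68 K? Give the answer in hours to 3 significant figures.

3290 hours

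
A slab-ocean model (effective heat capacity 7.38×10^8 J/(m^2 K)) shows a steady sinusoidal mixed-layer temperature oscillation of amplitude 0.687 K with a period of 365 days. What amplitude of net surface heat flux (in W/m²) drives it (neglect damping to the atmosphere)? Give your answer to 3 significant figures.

101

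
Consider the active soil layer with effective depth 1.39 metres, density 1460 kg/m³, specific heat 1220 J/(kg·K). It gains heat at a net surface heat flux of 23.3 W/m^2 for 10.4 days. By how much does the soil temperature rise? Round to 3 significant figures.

Areal heat capacity C = ρ c_p D = 1460 × 1220 × 1.39 = 2.48×10^6 J/(m^2 K).
Net heat input Q = F Δt = 23.3 × (10.4 days × 86400 s/day) = 2.09×10^7 J/m².
ΔT = Q / C = 2.09×10^7 / 2.48×10^6 = 8.46 K.

8.46 K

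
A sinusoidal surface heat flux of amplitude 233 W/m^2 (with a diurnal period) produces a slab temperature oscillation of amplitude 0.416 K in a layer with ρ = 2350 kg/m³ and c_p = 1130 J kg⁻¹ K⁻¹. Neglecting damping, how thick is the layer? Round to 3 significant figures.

2.90 m

ω = 2π / 86400 s = 7.27×10^-5 s⁻¹.
Required C = F₀ / (A ω) = 233 / (0.416 × 7.27×10^-5) = 7.70×10^6 J/(m²·K).
D = C / (ρ c_p) = 7.70×10^6 / (2350 × 1130) = 2.90 m.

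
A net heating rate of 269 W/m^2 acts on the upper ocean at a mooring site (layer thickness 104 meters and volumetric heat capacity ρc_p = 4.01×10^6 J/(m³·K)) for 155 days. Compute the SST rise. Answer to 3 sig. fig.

8.64 K

Areal heat capacity C = ρc_p × D = 4.01×10^6 × 104 = 4.17×10^8 J m⁻² K⁻¹.
Net heat input Q = F Δt = 269 × (155 days × 86400 s/day) = 3.60×10^9 J/m².
ΔT = Q / C = 3.60×10^9 / 4.17×10^8 = 8.64 K.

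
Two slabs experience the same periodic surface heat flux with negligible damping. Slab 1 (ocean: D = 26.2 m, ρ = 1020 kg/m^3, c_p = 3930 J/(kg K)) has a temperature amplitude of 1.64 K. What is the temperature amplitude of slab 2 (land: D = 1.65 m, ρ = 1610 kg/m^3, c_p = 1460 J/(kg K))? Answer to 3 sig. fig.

44.4 K

C_ocean = 1.05×10^8 J/(m²·K); C_land = 3.88×10^6 J/(m²·K).
A ∝ 1/C ⇒ A_land = A_ocean × C_ocean/C_land = 1.64 × 27.1 = 44.4 K.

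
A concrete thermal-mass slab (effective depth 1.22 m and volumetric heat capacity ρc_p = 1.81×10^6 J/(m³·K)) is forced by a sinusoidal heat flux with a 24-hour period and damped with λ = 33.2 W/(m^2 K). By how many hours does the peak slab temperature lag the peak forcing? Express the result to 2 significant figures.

Areal heat capacity C = ρc_p × D = 1.81×10^6 × 1.22 = 2.21×10^6 J/(m²·K).
ω = 2π / 86400 s = 7.27×10^-5 s⁻¹.
Phase lag φ = arctan(Cω/λ) = arctan(161/33.2) = 1.37 rad.
Time lag = φ / ω = 1.37 / 7.27×10^-5 = 18800 s = 5.22 hours.

5.2 hours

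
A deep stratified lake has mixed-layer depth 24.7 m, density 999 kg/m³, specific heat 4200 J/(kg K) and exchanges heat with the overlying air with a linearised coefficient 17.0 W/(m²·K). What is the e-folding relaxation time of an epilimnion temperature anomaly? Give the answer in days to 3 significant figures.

70.6 days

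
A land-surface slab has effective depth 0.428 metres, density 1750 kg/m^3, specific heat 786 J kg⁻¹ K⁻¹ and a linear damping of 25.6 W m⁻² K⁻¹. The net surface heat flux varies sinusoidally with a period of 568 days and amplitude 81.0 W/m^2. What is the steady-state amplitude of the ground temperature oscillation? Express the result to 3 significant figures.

3.16 K

Areal heat capacity C = ρ c_p D = 1750 × 786 × 0.428 = 5.89×10^5 J/(m^2 K).
Angular frequency ω = 2π / T = 2π / 4.91×10^7 s = 1.28×10^-7 s⁻¹.
√((Cω)² + λ²) = √((0.0754)² + 25.6²) = 25.6 W/(m²·K).
Amplitude A = F₀ / √((Cω)²+λ²) = 81.0 / 25.6 = 3.16 K.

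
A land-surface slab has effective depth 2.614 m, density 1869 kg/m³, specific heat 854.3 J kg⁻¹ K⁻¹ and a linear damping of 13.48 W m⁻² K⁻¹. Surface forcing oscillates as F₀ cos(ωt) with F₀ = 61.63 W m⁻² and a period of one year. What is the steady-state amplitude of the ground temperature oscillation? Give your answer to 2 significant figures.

Areal heat capacity C = ρ c_p D = 1869 × 854.3 × 2.614 = 4.17×10^6 J/(m²·K).
Angular frequency ω = 2π / T = 2π / 3.15×10^7 s = 1.99×10^-7 s⁻¹.
√((Cω)² + λ²) = √((0.832)² + 13.48²) = 13.5 W/(m²·K).
Amplitude A = F₀ / √((Cω)²+λ²) = 61.63 / 13.5 = 4.56 K.

4.6 K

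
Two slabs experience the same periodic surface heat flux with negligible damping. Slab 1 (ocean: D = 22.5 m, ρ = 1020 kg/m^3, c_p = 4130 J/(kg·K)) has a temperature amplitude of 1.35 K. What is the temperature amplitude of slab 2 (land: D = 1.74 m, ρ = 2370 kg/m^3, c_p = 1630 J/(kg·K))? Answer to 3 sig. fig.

C_ocean = 9.48×10^7 J/(m²·K); C_land = 6.72×10^6 J/(m²·K).
A ∝ 1/C ⇒ A_land = A_ocean × C_ocean/C_land = 1.35 × 14.1 = 19.0 K.

19.0 K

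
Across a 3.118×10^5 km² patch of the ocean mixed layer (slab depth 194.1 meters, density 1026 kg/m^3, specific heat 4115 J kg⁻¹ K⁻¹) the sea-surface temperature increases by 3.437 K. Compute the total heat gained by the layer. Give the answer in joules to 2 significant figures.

8.8×10^20 J

Areal heat capacity C = ρ c_p D = 1026 × 4115 × 194.1 = 8.19×10^8 J m⁻² K⁻¹.
Heat per unit area: q = C ΔT = 8.19×10^8 × 3.437 = 2.82×10^9 J/m².
Total heat: Q = q × A = 2.82×10^9 × (3.118×10^5 × 10⁶ m²) = 8.78×10^20 J.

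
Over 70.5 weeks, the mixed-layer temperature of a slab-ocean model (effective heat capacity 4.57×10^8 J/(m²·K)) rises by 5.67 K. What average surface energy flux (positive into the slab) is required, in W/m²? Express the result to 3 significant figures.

Areal heat capacity C = 4.57×10^8 J/(m²·K) (given).
Required heat per unit area: Q = C ΔT = 4.57×10^8 × 5.67 = 2.59×10^9 J/m².
Flux F = Q / Δt = 2.59×10^9 / 4.26×10^7 s = 60.8 W/m².

60.8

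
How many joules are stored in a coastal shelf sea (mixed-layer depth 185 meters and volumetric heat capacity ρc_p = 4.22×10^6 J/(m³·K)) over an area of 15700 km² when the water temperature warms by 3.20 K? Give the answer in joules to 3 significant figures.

3.92×10^19 J

Areal heat capacity C = ρc_p × D = 4.22×10^6 × 185 = 7.81×10^8 J/(m^2 K).
Heat per unit area: q = C ΔT = 7.81×10^8 × 3.20 = 2.50×10^9 J/m².
Total heat: Q = q × A = 2.50×10^9 × (15700 × 10⁶ m²) = 3.92×10^19 J.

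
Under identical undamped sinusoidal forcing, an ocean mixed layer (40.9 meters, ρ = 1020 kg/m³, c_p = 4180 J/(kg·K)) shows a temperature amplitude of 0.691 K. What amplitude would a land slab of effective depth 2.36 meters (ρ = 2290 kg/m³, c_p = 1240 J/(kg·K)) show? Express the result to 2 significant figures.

C_ocean = 1.74×10^8 J/(m²·K); C_land = 6.70×10^6 J/(m²·K).
A ∝ 1/C ⇒ A_land = A_ocean × C_ocean/C_land = 0.691 × 26.0 = 18.0 K.

18 K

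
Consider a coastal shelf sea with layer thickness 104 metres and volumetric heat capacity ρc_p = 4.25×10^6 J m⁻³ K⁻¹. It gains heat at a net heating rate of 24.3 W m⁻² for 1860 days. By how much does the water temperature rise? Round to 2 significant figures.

Areal heat capacity C = ρc_p × D = 4.25×10^6 × 104 = 4.42×10^8 J/(m^2 K).
Net heat input Q = F Δt = 24.3 × (1860 days × 86400 s/day) = 3.91×10^9 J/m².
ΔT = Q / C = 3.91×10^9 / 4.42×10^8 = 8.84 K.

8.8 K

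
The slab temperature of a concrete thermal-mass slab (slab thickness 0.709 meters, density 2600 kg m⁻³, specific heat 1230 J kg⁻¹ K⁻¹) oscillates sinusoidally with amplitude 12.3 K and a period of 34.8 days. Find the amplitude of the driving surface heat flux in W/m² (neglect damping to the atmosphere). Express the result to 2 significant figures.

58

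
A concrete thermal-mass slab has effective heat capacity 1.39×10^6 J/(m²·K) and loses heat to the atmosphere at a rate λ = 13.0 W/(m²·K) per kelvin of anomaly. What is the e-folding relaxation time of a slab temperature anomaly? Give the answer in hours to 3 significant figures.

29.7 hours

Areal heat capacity C = 1.39×10^6 J/(m²·K) (given).
Relaxation time τ = C / λ = 1.39×10^6 / 13.0 = 1.07×10^5 s.
In hours: 1.07×10^5 s / (3600 s/hour) = 29.7 hours.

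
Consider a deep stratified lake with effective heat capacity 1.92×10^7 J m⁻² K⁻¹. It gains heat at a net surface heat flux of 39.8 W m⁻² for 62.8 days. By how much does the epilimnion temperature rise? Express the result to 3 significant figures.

Areal heat capacity C = 1.92×10^7 J m⁻² K⁻¹ (given).
Net heat input Q = F Δt = 39.8 × (62.8 days × 86400 s/day) = 2.16×10^8 J/m².
ΔT = Q / C = 2.16×10^8 / 1.92×10^7 = 11.2 K.

11.2 K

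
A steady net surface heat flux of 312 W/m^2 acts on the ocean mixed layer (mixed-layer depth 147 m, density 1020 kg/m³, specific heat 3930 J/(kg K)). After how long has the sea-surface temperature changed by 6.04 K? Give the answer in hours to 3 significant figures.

3170 hours

Areal heat capacity C = ρ c_p D = 1020 × 3930 × 147 = 5.89×10^8 J/(m^2 K).
Time required: Δt = C ΔT / F = 5.89×10^8 × 6.04 / 312 = 1.14×10^7 s.
In hours: 1.14×10^7 s / (3600 s/hour) = 3170 hours.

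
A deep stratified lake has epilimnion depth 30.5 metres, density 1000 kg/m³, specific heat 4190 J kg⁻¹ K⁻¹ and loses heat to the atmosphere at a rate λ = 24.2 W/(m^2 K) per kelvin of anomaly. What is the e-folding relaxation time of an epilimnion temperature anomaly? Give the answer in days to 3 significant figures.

61.1 days

Areal heat capacity C = ρ c_p D = 1000 × 4190 × 30.5 = 1.28×10^8 J/(m²·K).
Relaxation time τ = C / λ = 1.28×10^8 / 24.2 = 5.28×10^6 s.
In days: 5.28×10^6 s / (86400 s/day) = 61.1 days.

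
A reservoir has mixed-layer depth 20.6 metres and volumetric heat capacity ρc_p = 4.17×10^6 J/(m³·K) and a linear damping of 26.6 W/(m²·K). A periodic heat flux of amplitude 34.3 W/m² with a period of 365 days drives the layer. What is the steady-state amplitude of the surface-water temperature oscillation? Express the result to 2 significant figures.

Areal heat capacity C = ρc_p × D = 4.17×10^6 × 20.6 = 8.59×10^7 J/(m²·K).
Angular frequency ω = 2π / T = 2π / 3.15×10^7 s = 1.99×10^-7 s⁻¹.
√((Cω)² + λ²) = √((17.1)² + 26.6²) = 31.6 W/(m²·K).
Amplitude A = F₀ / √((Cω)²+λ²) = 34.3 / 31.6 = 1.08 K.

1.1 K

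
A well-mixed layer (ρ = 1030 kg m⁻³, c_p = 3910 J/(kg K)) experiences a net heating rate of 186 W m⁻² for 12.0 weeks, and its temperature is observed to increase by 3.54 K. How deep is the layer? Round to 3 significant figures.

94.7 m

Heat input Q = F Δt = 186 × 7.26×10^6 s = 1.35×10^9 J/m².
Required areal heat capacity C = Q / ΔT = 3.81×10^8 J/(m²·K).
Depth D = C / (ρ c_p) = 3.81×10^8 / (1030 × 3910) = 94.7 m.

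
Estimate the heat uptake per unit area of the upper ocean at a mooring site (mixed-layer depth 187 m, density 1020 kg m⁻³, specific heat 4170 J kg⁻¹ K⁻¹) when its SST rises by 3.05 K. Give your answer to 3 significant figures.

Areal heat capacity C = ρ c_p D = 1020 × 4170 × 187 = 7.95×10^8 J/(m²·K).
ΔQ = C ΔT = 7.95×10^8 × 3.05 = 2.43×10^9 J/m².

2.43×10^9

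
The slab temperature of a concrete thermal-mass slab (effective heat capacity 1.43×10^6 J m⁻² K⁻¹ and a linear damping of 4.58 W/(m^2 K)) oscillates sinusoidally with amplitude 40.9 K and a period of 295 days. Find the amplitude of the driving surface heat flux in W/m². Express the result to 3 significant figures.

Areal heat capacity C = 1.43×10^6 J m⁻² K⁻¹ (given).
ω = 2π / 2.55×10^7 s = 2.47×10^-7 s⁻¹.
√((Cω)² + λ²) = √((0.353)² + 4.58²) = 4.59 W/(m²·K).
F₀ = A × √((Cω)²+λ²) = 40.9 × 4.59 = 188 W/m².

188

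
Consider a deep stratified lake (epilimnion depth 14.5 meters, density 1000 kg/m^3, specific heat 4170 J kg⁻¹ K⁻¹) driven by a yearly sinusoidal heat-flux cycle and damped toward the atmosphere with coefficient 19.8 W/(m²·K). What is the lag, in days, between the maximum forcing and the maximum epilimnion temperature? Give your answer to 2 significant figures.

Areal heat capacity C = ρ c_p D = 1000 × 4170 × 14.5 = 6.05×10^7 J/(m²·K).
ω = 2π / 3.15×10^7 s = 1.99×10^-7 s⁻¹.
Phase lag φ = arctan(Cω/λ) = arctan(12.0/19.8) = 0.547 rad.
Time lag = φ / ω = 0.547 / 1.99×10^-7 = 2.74×10^6 s = 31.8 days.

32 days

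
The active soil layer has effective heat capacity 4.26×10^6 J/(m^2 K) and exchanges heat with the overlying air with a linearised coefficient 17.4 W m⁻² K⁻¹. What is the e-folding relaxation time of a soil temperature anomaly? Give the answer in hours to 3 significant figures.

Areal heat capacity C = 4.26×10^6 J/(m^2 K) (given).
Relaxation time τ = C / λ = 4.26×10^6 / 17.4 = 2.45×10^5 s.
In hours: 2.45×10^5 s / (3600 s/hour) = 68.0 hours.

68.0 hours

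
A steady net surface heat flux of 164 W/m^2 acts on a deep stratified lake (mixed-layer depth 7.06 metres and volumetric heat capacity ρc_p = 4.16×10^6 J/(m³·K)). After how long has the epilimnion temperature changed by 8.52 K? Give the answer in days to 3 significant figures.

17.7 days

Areal heat capacity C = ρc_p × D = 4.16×10^6 × 7.06 = 2.94×10^7 J m⁻² K⁻¹.
Time required: Δt = C ΔT / F = 2.94×10^7 × 8.52 / 164 = 1.53×10^6 s.
In days: 1.53×10^6 s / (86400 s/day) = 17.7 days.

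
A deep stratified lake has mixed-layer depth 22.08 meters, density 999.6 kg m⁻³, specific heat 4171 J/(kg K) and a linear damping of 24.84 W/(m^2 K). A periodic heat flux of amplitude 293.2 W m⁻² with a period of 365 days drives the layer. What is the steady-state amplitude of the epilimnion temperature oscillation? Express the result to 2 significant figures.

Areal heat capacity C = ρ c_p D = 999.6 × 4171 × 22.08 = 9.21×10^7 J/(m^2 K).
Angular frequency ω = 2π / T = 2π / 3.15×10^7 s = 1.99×10^-7 s⁻¹.
√((Cω)² + λ²) = √((18.3)² + 24.84²) = 30.9 W/(m²·K).
Amplitude A = F₀ / √((Cω)²+λ²) = 293.2 / 30.9 = 9.50 K.

9.5 K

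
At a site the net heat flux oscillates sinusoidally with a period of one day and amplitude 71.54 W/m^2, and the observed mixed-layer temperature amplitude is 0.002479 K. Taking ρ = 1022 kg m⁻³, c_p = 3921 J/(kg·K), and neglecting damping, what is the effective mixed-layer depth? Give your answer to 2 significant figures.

99 m

ω = 2π / 86400 s = 7.27×10^-5 s⁻¹.
Required C = F₀ / (A ω) = 71.54 / (0.002479 × 7.27×10^-5) = 3.97×10^8 J/(m²·K).
D = C / (ρ c_p) = 3.97×10^8 / (1022 × 3921) = 99.0 m.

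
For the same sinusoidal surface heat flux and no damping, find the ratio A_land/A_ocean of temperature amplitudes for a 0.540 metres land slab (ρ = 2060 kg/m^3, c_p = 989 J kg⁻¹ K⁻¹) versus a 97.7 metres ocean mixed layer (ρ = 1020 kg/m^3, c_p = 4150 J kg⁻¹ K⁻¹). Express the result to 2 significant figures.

C_ocean = 1020 × 4150 × 97.7 = 4.14×10^8 J/(m²·K).
C_land = 2060 × 989 × 0.540 = 1.10×10^6 J/(m²·K).
Undamped amplitude ∝ 1/C, so A_land/A_ocean = C_ocean/C_land = 376.

380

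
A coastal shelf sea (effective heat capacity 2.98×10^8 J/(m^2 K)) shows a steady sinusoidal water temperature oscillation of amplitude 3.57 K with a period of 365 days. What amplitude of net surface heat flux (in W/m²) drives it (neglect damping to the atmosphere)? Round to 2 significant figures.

210

Areal heat capacity C = 2.98×10^8 J/(m^2 K) (given).
ω = 2π / 3.15×10^7 s = 1.99×10^-7 s⁻¹.
Cω = 2.98×10^8 × 1.99×10^-7 = 59.4 W/(m²·K).
F₀ = A × Cω = 3.57 × 59.4 = 212 W/m².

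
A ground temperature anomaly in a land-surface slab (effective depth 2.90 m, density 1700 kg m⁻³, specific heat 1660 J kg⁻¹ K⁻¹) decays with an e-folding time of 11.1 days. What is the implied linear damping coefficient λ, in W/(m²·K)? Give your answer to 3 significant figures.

Areal heat capacity C = ρ c_p D = 1700 × 1660 × 2.90 = 8.18×10^6 J/(m²·K).
τ = 11.1 days = 9.59×10^5 s.
λ = C / τ = 8.18×10^6 / 9.59×10^5 = 8.53 W/(m²·K).

8.53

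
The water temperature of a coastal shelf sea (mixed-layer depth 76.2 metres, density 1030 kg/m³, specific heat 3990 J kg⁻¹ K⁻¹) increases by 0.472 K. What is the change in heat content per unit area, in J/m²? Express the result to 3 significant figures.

1.48×10^8

Areal heat capacity C = ρ c_p D = 1030 × 3990 × 76.2 = 3.13×10^8 J/(m²·K).
ΔQ = C ΔT = 3.13×10^8 × 0.472 = 1.48×10^8 J/m².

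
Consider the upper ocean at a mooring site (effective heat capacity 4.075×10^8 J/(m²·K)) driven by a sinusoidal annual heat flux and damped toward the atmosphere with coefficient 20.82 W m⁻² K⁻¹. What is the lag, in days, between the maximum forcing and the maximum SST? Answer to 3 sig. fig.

Areal heat capacity C = 4.075×10^8 J/(m²·K) (given).
ω = 2π / 3.15×10^7 s = 1.99×10^-7 s⁻¹.
Phase lag φ = arctan(Cω/λ) = arctan(81.2/20.82) = 1.32 rad.
Time lag = φ / ω = 1.32 / 1.99×10^-7 = 6.62×10^6 s = 76.7 days.

76.7 days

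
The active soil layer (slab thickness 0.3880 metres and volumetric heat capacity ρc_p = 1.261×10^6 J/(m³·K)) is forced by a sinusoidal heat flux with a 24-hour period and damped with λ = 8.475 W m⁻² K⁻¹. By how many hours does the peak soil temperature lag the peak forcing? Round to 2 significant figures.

Areal heat capacity C = ρc_p × D = 1.261×10^6 × 0.3880 = 4.89×10^5 J/(m²·K).
ω = 2π / 86400 s = 7.27×10^-5 s⁻¹.
Phase lag φ = arctan(Cω/λ) = arctan(35.6/8.475) = 1.34 rad.
Time lag = φ / ω = 1.34 / 7.27×10^-5 = 18400 s = 5.11 hours.

5.1 hours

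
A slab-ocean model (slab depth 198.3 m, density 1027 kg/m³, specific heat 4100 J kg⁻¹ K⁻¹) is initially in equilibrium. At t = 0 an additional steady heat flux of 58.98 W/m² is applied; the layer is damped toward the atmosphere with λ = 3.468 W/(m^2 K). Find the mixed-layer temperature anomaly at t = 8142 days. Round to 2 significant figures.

Areal heat capacity C = ρ c_p D = 1027 × 4100 × 198.3 = 8.35×10^8 J/(m^2 K).
τ = C / λ = 8.35×10^8 / 3.468 = 2.41×10^8 s.
Equilibrium anomaly ΔT_eq = F / λ = 58.98 / 3.468 = 17.0 K.
t = 8142 days = 7.03×10^8 s, so t/τ = 2.92.
ΔT(t) = ΔT_eq (1 − e^(−t/τ)) = 17.0 × (1 − e^−2.92) = 16.1 K.

16 K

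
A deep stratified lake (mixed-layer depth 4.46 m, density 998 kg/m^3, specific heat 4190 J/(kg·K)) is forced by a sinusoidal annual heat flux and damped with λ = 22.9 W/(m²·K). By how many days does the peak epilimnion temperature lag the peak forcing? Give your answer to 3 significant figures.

9.34 days

Areal heat capacity C = ρ c_p D = 998 × 4190 × 4.46 = 1.87×10^7 J/(m²·K).
ω = 2π / 3.15×10^7 s = 1.99×10^-7 s⁻¹.
Phase lag φ = arctan(Cω/λ) = arctan(3.72/22.9) = 0.161 rad.
Time lag = φ / ω = 0.161 / 1.99×10^-7 = 8.07×10^5 s = 9.34 days.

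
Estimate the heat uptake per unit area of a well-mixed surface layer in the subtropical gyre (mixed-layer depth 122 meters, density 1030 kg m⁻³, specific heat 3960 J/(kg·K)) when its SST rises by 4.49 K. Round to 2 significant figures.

2.2×10^9

Areal heat capacity C = ρ c_p D = 1030 × 3960 × 122 = 4.98×10^8 J/(m²·K).
ΔQ = C ΔT = 4.98×10^8 × 4.49 = 2.23×10^9 J/m².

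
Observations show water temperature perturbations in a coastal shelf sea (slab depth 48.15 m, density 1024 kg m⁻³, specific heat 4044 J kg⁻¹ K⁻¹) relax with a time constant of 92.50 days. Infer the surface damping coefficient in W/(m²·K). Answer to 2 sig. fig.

25

Areal heat capacity C = ρ c_p D = 1024 × 4044 × 48.15 = 1.99×10^8 J/(m^2 K).
τ = 92.50 days = 7.99×10^6 s.
λ = C / τ = 1.99×10^8 / 7.99×10^6 = 24.9 W/(m²·K).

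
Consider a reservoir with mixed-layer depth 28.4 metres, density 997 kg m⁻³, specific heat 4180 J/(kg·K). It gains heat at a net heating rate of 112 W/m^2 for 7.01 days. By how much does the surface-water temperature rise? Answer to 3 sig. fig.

0.573 K

Areal heat capacity C = ρ c_p D = 997 × 4180 × 28.4 = 1.18×10^8 J/(m²·K).
Net heat input Q = F Δt = 112 × (7.01 days × 86400 s/day) = 6.78×10^7 J/m².
ΔT = Q / C = 6.78×10^7 / 1.18×10^8 = 0.573 K.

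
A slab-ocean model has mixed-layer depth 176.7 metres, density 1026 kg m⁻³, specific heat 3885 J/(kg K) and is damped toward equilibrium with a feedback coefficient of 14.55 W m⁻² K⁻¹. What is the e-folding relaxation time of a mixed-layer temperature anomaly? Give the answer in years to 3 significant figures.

1.53 years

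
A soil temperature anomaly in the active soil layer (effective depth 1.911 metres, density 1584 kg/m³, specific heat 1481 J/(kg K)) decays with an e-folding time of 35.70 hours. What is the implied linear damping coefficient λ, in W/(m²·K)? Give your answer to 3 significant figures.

34.9

Areal heat capacity C = ρ c_p D = 1584 × 1481 × 1.911 = 4.48×10^6 J m⁻² K⁻¹.
τ = 35.70 hours = 1.29×10^5 s.
λ = C / τ = 4.48×10^6 / 1.29×10^5 = 34.9 W/(m²·K).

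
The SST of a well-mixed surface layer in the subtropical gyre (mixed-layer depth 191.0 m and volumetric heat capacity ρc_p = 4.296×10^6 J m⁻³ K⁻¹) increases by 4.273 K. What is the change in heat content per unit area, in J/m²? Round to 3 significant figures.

Areal heat capacity C = ρc_p × D = 4.296×10^6 × 191.0 = 8.21×10^8 J/(m^2 K).
ΔQ = C ΔT = 8.21×10^8 × 4.273 = 3.51×10^9 J/m².

3.51×10^9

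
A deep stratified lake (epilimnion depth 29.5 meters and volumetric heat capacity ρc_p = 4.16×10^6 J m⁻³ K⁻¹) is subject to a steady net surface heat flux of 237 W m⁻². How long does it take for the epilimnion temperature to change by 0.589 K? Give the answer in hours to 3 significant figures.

84.7 hours

Areal heat capacity C = ρc_p × D = 4.16×10^6 × 29.5 = 1.23×10^8 J/(m²·K).
Time required: Δt = C ΔT / F = 1.23×10^8 × 0.589 / 237 = 3.05×10^5 s.
In hours: 3.05×10^5 s / (3600 s/hour) = 84.7 hours.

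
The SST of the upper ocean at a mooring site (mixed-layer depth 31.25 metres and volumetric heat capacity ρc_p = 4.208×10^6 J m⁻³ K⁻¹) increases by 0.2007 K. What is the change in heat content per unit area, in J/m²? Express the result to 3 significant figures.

2.64×10^7

Areal heat capacity C = ρc_p × D = 4.208×10^6 × 31.25 = 1.32×10^8 J/(m²·K).
ΔQ = C ΔT = 1.32×10^8 × 0.2007 = 2.64×10^7 J/m².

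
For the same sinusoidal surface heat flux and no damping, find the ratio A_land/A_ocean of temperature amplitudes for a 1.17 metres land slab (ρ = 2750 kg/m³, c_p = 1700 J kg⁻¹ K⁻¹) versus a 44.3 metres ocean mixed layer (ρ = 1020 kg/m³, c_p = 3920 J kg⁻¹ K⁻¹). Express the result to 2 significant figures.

32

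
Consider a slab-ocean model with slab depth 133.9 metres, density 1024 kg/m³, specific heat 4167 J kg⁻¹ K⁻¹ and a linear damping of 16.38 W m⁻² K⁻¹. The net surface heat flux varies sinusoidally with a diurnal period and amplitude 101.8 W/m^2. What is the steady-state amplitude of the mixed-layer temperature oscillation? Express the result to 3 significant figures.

0.00245 K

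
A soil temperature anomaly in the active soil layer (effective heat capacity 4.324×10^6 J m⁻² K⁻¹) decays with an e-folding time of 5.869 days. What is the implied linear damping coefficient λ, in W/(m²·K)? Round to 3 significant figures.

Areal heat capacity C = 4.324×10^6 J m⁻² K⁻¹ (given).
τ = 5.869 days = 5.07×10^5 s.
λ = C / τ = 4.32×10^6 / 5.07×10^5 = 8.53 W/(m²·K).

8.53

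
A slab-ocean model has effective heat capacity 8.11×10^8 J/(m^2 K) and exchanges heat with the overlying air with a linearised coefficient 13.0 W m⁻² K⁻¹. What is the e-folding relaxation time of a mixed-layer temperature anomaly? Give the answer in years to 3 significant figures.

1.98 years

Areal heat capacity C = 8.11×10^8 J/(m^2 K) (given).
Relaxation time τ = C / λ = 8.11×10^8 / 13.0 = 6.24×10^7 s.
In years: 6.24×10^7 s / (3.156×10^7 s/year) = 1.98 years.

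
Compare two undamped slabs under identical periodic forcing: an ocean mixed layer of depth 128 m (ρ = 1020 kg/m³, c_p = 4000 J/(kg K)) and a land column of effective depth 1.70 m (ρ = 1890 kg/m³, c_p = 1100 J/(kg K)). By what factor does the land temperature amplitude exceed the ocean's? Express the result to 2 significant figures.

C_ocean = 1020 × 4000 × 128 = 5.22×10^8 J/(m²·K).
C_land = 1890 × 1100 × 1.70 = 3.53×10^6 J/(m²·K).
Undamped amplitude ∝ 1/C, so A_land/A_ocean = C_ocean/C_land = 148.

150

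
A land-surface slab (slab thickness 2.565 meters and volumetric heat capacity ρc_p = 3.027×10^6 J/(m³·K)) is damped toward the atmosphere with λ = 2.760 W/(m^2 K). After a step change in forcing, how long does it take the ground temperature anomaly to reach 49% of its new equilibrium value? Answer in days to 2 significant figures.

Areal heat capacity C = ρc_p × D = 3.027×10^6 × 2.565 = 7.76×10^6 J/(m^2 K).
τ = C / λ = 7.76×10^6 / 2.760 = 2.81×10^6 s.
Fraction reached: 1 − e^(−t/τ) = 0.49 ⇒ t = −τ ln(1 − 0.49) = τ × 0.673.
t = 1.89×10^6 s = 21.9 days.

22 days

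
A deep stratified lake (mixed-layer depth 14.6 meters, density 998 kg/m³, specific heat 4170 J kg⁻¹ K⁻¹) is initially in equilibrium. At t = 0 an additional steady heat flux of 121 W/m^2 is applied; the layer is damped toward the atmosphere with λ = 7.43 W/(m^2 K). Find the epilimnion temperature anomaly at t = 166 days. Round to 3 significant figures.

13.5 K

Areal heat capacity C = ρ c_p D = 998 × 4170 × 14.6 = 6.08×10^7 J/(m²·K).
τ = C / λ = 6.08×10^7 / 7.43 = 8.18×10^6 s.
Equilibrium anomaly ΔT_eq = F / λ = 121 / 7.43 = 16.3 K.
t = 166 days = 1.43×10^7 s, so t/τ = 1.75.
ΔT(t) = ΔT_eq (1 − e^(−t/τ)) = 16.3 × (1 − e^−1.75) = 13.5 K.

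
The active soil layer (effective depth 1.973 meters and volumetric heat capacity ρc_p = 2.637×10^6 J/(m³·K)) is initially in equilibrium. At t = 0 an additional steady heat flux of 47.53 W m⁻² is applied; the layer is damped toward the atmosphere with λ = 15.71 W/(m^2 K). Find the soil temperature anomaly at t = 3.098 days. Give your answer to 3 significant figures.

1.68 K

Areal heat capacity C = ρc_p × D = 2.637×10^6 × 1.973 = 5.20×10^6 J/(m²·K).
τ = C / λ = 5.20×10^6 / 15.71 = 3.31×10^5 s.
Equilibrium anomaly ΔT_eq = F / λ = 47.53 / 15.71 = 3.03 K.
t = 3.098 days = 2.68×10^5 s, so t/τ = 0.808.
ΔT(t) = ΔT_eq (1 − e^(−t/τ)) = 3.03 × (1 − e^−0.808) = 1.68 K.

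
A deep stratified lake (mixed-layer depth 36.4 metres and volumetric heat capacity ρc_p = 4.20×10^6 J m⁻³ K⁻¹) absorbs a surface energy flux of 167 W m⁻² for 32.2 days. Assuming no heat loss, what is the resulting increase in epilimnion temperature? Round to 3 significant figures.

3.04 K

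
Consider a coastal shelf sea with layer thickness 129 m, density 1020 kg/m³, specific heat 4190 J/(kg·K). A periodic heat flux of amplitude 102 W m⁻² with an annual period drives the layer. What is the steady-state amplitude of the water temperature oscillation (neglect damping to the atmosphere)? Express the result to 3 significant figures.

Areal heat capacity C = ρ c_p D = 1020 × 4190 × 129 = 5.51×10^8 J/(m²·K).
Angular frequency ω = 2π / T = 2π / 3.15×10^7 s = 1.99×10^-7 s⁻¹.
Cω = 5.51×10^8 × 1.99×10^-7 = 110 W/(m²·K).
Amplitude A = F₀ / (Cω) = 102 / 110 = 0.929 K.

0.929 K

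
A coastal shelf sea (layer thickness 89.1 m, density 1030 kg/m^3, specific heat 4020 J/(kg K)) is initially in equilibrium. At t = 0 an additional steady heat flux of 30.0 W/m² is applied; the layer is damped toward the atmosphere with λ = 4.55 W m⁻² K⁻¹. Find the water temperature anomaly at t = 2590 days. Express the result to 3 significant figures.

Areal heat capacity C = ρ c_p D = 1030 × 4020 × 89.1 = 3.69×10^8 J m⁻² K⁻¹.
τ = C / λ = 3.69×10^8 / 4.55 = 8.11×10^7 s.
Equilibrium anomaly ΔT_eq = F / λ = 30.0 / 4.55 = 6.59 K.
t = 2590 days = 2.24×10^8 s, so t/τ = 2.76.
ΔT(t) = ΔT_eq (1 − e^(−t/τ)) = 6.59 × (1 − e^−2.76) = 6.18 K.

6.18 K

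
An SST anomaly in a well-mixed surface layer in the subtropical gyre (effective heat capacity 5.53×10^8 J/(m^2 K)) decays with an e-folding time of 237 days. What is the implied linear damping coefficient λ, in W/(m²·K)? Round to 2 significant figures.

27

Areal heat capacity C = 5.53×10^8 J/(m^2 K) (given).
τ = 237 days = 2.05×10^7 s.
λ = C / τ = 5.53×10^8 / 2.05×10^7 = 27.0 W/(m²·K).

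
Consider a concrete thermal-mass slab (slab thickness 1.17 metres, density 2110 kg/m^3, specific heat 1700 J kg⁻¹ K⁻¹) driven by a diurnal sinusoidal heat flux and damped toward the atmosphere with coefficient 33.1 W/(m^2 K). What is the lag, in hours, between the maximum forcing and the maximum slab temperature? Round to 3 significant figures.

5.59 hours

Areal heat capacity C = ρ c_p D = 2110 × 1700 × 1.17 = 4.20×10^6 J m⁻² K⁻¹.
ω = 2π / 86400 s = 7.27×10^-5 s⁻¹.
Phase lag φ = arctan(Cω/λ) = arctan(305/33.1) = 1.46 rad.
Time lag = φ / ω = 1.46 / 7.27×10^-5 = 20100 s = 5.59 hours.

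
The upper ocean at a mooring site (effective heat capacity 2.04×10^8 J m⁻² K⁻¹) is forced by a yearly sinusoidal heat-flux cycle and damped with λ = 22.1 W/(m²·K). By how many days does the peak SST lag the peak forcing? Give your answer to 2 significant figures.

62 days

Areal heat capacity C = 2.04×10^8 J m⁻² K⁻¹ (given).
ω = 2π / 3.15×10^7 s = 1.99×10^-7 s⁻¹.
Phase lag φ = arctan(Cω/λ) = arctan(40.6/22.1) = 1.07 rad.
Time lag = φ / ω = 1.07 / 1.99×10^-7 = 5.38×10^6 s = 62.3 days.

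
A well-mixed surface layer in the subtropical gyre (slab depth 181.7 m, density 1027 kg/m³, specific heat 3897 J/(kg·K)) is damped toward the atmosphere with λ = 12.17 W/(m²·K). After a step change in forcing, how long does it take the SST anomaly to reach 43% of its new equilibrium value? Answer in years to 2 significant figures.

Areal heat capacity C = ρ c_p D = 1027 × 3897 × 181.7 = 7.27×10^8 J/(m^2 K).
τ = C / λ = 7.27×10^8 / 12.17 = 5.98×10^7 s.
Fraction reached: 1 − e^(−t/τ) = 0.43 ⇒ t = −τ ln(1 − 0.43) = τ × 0.562.
t = 3.36×10^7 s = 1.06 years.

1.1 years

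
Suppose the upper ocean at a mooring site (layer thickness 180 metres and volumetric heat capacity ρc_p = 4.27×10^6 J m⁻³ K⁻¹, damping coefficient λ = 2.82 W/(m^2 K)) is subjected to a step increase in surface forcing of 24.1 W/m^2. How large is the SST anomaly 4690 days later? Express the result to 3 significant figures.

6.61 K

Areal heat capacity C = ρc_p × D = 4.27×10^6 × 180 = 7.69×10^8 J m⁻² K⁻¹.
τ = C / λ = 7.69×10^8 / 2.82 = 2.73×10^8 s.
Equilibrium anomaly ΔT_eq = F / λ = 24.1 / 2.82 = 8.55 K.
t = 4690 days = 4.05×10^8 s, so t/τ = 1.49.
ΔT(t) = ΔT_eq (1 − e^(−t/τ)) = 8.55 × (1 − e^−1.49) = 6.61 K.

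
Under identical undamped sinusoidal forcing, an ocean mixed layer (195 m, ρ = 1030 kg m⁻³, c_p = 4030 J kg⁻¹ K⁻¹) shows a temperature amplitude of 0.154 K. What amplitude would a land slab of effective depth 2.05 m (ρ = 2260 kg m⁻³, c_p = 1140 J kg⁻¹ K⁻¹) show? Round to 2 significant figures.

24 K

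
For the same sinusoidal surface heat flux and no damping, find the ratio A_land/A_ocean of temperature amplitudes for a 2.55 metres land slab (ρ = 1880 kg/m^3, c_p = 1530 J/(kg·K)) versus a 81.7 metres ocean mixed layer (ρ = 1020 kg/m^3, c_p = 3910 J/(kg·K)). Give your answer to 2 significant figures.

44

C_ocean = 1020 × 3910 × 81.7 = 3.26×10^8 J/(m²·K).
C_land = 1880 × 1530 × 2.55 = 7.33×10^6 J/(m²·K).
Undamped amplitude ∝ 1/C, so A_land/A_ocean = C_ocean/C_land = 44.4.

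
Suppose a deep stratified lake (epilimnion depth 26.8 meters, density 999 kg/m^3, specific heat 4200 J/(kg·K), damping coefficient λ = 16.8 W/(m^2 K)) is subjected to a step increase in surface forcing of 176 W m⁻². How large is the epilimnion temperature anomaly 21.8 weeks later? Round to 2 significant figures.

Areal heat capacity C = ρ c_p D = 999 × 4200 × 26.8 = 1.12×10^8 J/(m²·K).
τ = C / λ = 1.12×10^8 / 16.8 = 6.69×10^6 s.
Equilibrium anomaly ΔT_eq = F / λ = 176 / 16.8 = 10.5 K.
t = 21.8 weeks = 1.32×10^7 s, so t/τ = 1.97.
ΔT(t) = ΔT_eq (1 − e^(−t/τ)) = 10.5 × (1 − e^−1.97) = 9.01 K.

9.0 K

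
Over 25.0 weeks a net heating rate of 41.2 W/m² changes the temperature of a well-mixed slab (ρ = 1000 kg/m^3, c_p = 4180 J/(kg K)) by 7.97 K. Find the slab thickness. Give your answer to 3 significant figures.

18.7 m

Heat input Q = F Δt = 41.2 × 1.51×10^7 s = 6.23×10^8 J/m².
Required areal heat capacity C = Q / ΔT = 7.82×10^7 J/(m²·K).
Depth D = C / (ρ c_p) = 7.82×10^7 / (1000 × 4180) = 18.7 m.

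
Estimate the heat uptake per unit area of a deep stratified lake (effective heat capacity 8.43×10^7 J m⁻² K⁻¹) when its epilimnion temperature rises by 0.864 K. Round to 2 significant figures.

7.3×10^7

Areal heat capacity C = 8.43×10^7 J m⁻² K⁻¹ (given).
ΔQ = C ΔT = 8.43×10^7 × 0.864 = 7.28×10^7 J/m².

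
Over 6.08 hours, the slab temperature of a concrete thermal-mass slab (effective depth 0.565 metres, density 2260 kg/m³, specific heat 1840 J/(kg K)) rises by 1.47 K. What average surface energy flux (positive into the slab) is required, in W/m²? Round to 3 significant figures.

Areal heat capacity C = ρ c_p D = 2260 × 1840 × 0.565 = 2.35×10^6 J/(m²·K).
Required heat per unit area: Q = C ΔT = 2.35×10^6 × 1.47 = 3.45×10^6 J/m².
Flux F = Q / Δt = 3.45×10^6 / 21900 s = 158 W/m².

158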